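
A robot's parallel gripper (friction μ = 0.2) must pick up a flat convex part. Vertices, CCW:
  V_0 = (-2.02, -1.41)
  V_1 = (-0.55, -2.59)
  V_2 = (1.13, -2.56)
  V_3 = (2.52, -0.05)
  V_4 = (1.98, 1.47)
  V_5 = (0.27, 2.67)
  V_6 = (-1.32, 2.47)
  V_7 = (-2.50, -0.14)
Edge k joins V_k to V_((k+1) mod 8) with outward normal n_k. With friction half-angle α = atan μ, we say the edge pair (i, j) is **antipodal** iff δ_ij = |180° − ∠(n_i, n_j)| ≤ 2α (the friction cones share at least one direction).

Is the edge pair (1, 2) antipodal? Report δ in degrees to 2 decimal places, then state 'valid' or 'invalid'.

δ = 120.00°, invalid

α = atan 0.2 = 11.31°;  2α = 22.62°
edge 1: e_1 = (+1.68, +0.03);  n_1 = (+0.0179, -0.9998)
edge 2: e_2 = (+1.39, +2.51);  n_2 = (+0.8748, -0.4845)
∠(n_1, n_2) = 60.00°
δ = |180° − 60.00°| = 120.00°
120.00° > 2α = 22.62°  →  invalid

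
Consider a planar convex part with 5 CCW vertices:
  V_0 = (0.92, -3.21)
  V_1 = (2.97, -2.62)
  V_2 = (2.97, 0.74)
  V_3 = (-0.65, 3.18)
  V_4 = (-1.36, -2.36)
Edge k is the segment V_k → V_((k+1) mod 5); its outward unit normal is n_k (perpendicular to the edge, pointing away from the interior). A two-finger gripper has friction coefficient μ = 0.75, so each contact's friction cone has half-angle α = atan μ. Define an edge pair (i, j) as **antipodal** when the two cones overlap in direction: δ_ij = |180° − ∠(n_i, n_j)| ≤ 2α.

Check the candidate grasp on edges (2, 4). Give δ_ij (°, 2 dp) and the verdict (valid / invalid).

α = atan 0.75 = 36.87°;  2α = 73.74°
edge 2: e_2 = (-3.62, +2.44);  n_2 = (+0.5589, +0.8292)
edge 4: e_4 = (+2.28, -0.85);  n_4 = (-0.3493, -0.9370)
∠(n_2, n_4) = 166.46°
δ = |180° − 166.46°| = 13.54°
13.54° ≤ 2α = 73.74°  →  valid

δ = 13.54°, valid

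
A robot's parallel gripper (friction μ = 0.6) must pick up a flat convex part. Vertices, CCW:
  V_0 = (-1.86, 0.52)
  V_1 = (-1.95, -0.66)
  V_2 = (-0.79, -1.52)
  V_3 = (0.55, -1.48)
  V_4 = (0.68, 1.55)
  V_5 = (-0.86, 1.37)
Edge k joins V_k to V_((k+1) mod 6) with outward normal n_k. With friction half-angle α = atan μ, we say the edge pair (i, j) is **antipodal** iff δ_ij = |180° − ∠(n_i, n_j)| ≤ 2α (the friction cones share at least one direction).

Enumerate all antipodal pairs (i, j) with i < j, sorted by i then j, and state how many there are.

count = 6; pairs: (0,3), (1,3), (1,4), (2,4), (2,5), (3,5)

α = atan 0.6 = 30.96°;  2α = 61.93°
n_0 = (-0.9971, +0.0761)
n_1 = (-0.5956, -0.8033)
n_2 = (+0.0298, -0.9996)
n_3 = (+0.9991, -0.0429)
n_4 = (-0.1161, +0.9932)
n_5 = (-0.6476, +0.7619)
  (0,1): δ = 122.19°  ·
  (0,2): δ = 83.93°  ·
  (0,3): δ = 1.90°  ✓
  (0,4): δ = 101.03°  ·
  (0,5): δ = 134.73°  ·
  (1,2): δ = 141.74°  ·
  (1,3): δ = 55.90°  ✓
  (1,4): δ = 43.22°  ✓
  (1,5): δ = 76.92°  ·
  (2,3): δ = 94.17°  ·
  (2,4): δ = 4.96°  ✓
  (2,5): δ = 38.65°  ✓
  (3,4): δ = 80.88°  ·
  (3,5): δ = 47.18°  ✓
  (4,5): δ = 146.30°  ·
antipodal pairs: 6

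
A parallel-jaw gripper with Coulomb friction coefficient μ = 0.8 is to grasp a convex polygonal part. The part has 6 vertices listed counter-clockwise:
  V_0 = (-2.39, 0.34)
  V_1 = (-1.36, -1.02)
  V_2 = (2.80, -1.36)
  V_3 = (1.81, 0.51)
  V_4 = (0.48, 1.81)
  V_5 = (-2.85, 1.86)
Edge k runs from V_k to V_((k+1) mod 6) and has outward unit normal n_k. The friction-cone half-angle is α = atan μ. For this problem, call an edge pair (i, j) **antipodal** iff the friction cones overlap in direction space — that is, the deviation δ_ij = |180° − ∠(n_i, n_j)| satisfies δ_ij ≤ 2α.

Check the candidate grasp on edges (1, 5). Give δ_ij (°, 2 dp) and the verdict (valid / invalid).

α = atan 0.8 = 38.66°;  2α = 77.32°
edge 1: e_1 = (+4.16, -0.34);  n_1 = (-0.0815, -0.9967)
edge 5: e_5 = (+0.46, -1.52);  n_5 = (-0.9571, -0.2897)
∠(n_1, n_5) = 68.49°
δ = |180° − 68.49°| = 111.51°
111.51° > 2α = 77.32°  →  invalid

δ = 111.51°, invalid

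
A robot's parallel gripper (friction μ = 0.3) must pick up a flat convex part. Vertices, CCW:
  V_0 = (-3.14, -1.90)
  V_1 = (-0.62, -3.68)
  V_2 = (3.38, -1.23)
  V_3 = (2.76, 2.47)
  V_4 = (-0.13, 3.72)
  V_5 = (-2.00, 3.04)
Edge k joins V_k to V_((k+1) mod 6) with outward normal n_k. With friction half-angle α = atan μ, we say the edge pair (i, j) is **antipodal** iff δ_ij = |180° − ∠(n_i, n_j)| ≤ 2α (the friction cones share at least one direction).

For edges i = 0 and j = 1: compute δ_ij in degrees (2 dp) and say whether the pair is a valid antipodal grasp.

α = atan 0.3 = 16.70°;  2α = 33.40°
edge 0: e_0 = (+2.52, -1.78);  n_0 = (-0.5769, -0.8168)
edge 1: e_1 = (+4.00, +2.45);  n_1 = (+0.5223, -0.8528)
∠(n_0, n_1) = 66.72°
δ = |180° − 66.72°| = 113.28°
113.28° > 2α = 33.40°  →  invalid

δ = 113.28°, invalid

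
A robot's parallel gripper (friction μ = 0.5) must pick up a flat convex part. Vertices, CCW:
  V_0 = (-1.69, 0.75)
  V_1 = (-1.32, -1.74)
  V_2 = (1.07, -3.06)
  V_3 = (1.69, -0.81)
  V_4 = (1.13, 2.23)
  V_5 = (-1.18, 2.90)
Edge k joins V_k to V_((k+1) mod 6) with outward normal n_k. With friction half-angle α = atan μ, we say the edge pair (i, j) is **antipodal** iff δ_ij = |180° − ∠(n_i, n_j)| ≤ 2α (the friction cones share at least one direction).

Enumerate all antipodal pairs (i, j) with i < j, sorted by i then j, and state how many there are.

count = 6; pairs: (0,2), (0,3), (1,3), (1,4), (2,5), (3,5)

α = atan 0.5 = 26.57°;  2α = 53.13°
n_0 = (-0.9891, -0.1470)
n_1 = (-0.4835, -0.8754)
n_2 = (+0.9641, -0.2657)
n_3 = (+0.9835, +0.1812)
n_4 = (+0.2786, +0.9604)
n_5 = (-0.9730, +0.2308)
  (0,1): δ = 127.36°  ·
  (0,2): δ = 23.86°  ✓
  (0,3): δ = 1.99°  ✓
  (0,4): δ = 65.37°  ·
  (0,5): δ = 158.20°  ·
  (1,2): δ = 76.49°  ·
  (1,3): δ = 50.65°  ✓
  (1,4): δ = 12.74°  ✓
  (1,5): δ = 105.57°  ·
  (2,3): δ = 154.16°  ·
  (2,4): δ = 90.77°  ·
  (2,5): δ = 2.06°  ✓
  (3,4): δ = 116.61°  ·
  (3,5): δ = 23.78°  ✓
  (4,5): δ = 87.17°  ·
antipodal pairs: 6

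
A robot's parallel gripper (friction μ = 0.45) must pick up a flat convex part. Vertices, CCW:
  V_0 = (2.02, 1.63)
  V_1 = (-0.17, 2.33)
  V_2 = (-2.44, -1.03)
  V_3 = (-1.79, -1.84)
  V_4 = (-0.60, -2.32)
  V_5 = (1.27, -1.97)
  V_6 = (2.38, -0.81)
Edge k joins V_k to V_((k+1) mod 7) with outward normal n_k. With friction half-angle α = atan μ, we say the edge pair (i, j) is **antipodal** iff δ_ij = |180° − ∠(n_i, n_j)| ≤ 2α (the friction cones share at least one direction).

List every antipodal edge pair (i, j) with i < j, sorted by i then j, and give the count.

α = atan 0.45 = 24.23°;  2α = 48.46°
n_0 = (+0.3045, +0.9525)
n_1 = (-0.8286, +0.5598)
n_2 = (-0.7799, -0.6259)
n_3 = (-0.3741, -0.9274)
n_4 = (+0.1840, -0.9829)
n_5 = (+0.7225, -0.6914)
n_6 = (+0.9893, +0.1460)
  (0,1): δ = 106.32°  ·
  (0,2): δ = 33.53°  ✓
  (0,3): δ = 4.24°  ✓
  (0,4): δ = 28.33°  ✓
  (0,5): δ = 63.99°  ·
  (0,6): δ = 116.12°  ·
  (1,2): δ = 107.21°  ·
  (1,3): δ = 77.92°  ·
  (1,4): δ = 45.36°  ✓
  (1,5): δ = 9.70°  ✓
  (1,6): δ = 42.44°  ✓
  (2,3): δ = 150.71°  ·
  (2,4): δ = 118.14°  ·
  (2,5): δ = 82.48°  ·
  (2,6): δ = 30.35°  ✓
  (3,4): δ = 147.43°  ·
  (3,5): δ = 111.77°  ·
  (3,6): δ = 59.64°  ·
  (4,5): δ = 144.34°  ·
  (4,6): δ = 92.21°  ·
  (5,6): δ = 127.87°  ·
antipodal pairs: 7

count = 7; pairs: (0,2), (0,3), (0,4), (1,4), (1,5), (1,6), (2,6)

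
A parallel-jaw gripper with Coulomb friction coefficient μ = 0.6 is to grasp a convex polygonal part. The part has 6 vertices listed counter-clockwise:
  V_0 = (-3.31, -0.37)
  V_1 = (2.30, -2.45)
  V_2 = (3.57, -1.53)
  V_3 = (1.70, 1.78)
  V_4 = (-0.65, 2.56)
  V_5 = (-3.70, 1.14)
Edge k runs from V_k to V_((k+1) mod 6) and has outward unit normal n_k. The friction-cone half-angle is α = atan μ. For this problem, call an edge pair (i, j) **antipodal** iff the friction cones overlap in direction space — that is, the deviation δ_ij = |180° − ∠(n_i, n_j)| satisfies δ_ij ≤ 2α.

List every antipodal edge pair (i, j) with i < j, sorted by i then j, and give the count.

α = atan 0.6 = 30.96°;  2α = 61.93°
n_0 = (-0.3476, -0.9376)
n_1 = (+0.5867, -0.8098)
n_2 = (+0.8707, +0.4919)
n_3 = (+0.3150, +0.9491)
n_4 = (-0.4221, +0.9066)
n_5 = (-0.9682, -0.2501)
  (0,1): δ = 123.74°  ·
  (0,2): δ = 40.19°  ✓
  (0,3): δ = 1.98°  ✓
  (0,4): δ = 45.31°  ✓
  (0,5): δ = 124.82°  ·
  (1,2): δ = 96.46°  ·
  (1,3): δ = 54.28°  ✓
  (1,4): δ = 10.95°  ✓
  (1,5): δ = 68.56°  ·
  (2,3): δ = 137.83°  ·
  (2,4): δ = 94.50°  ·
  (2,5): δ = 14.98°  ✓
  (3,4): δ = 136.67°  ·
  (3,5): δ = 57.16°  ✓
  (4,5): δ = 100.48°  ·
antipodal pairs: 7

count = 7; pairs: (0,2), (0,3), (0,4), (1,3), (1,4), (2,5), (3,5)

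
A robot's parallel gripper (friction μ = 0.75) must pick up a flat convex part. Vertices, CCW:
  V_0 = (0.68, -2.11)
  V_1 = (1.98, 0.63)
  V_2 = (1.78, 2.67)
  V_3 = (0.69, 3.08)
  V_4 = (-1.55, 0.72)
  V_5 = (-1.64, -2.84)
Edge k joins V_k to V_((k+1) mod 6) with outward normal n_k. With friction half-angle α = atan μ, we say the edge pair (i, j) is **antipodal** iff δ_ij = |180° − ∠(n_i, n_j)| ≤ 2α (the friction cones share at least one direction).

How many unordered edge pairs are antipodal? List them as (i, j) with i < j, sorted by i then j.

count = 8; pairs: (0,3), (0,4), (1,3), (1,4), (2,4), (2,5), (3,5), (4,5)

α = atan 0.75 = 36.87°;  2α = 73.74°
n_0 = (+0.9035, -0.4287)
n_1 = (+0.9952, +0.0976)
n_2 = (+0.3521, +0.9360)
n_3 = (-0.7253, +0.6884)
n_4 = (-0.9997, +0.0253)
n_5 = (+0.3001, -0.9539)
  (0,1): δ = 149.02°  ·
  (0,2): δ = 85.23°  ·
  (0,3): δ = 18.12°  ✓
  (0,4): δ = 23.93°  ✓
  (0,5): δ = 132.85°  ·
  (1,2): δ = 116.21°  ·
  (1,3): δ = 49.11°  ✓
  (1,4): δ = 7.05°  ✓
  (1,5): δ = 101.87°  ·
  (2,3): δ = 112.89°  ·
  (2,4): δ = 70.83°  ✓
  (2,5): δ = 38.08°  ✓
  (3,4): δ = 137.94°  ·
  (3,5): δ = 29.03°  ✓
  (4,5): δ = 71.09°  ✓
antipodal pairs: 8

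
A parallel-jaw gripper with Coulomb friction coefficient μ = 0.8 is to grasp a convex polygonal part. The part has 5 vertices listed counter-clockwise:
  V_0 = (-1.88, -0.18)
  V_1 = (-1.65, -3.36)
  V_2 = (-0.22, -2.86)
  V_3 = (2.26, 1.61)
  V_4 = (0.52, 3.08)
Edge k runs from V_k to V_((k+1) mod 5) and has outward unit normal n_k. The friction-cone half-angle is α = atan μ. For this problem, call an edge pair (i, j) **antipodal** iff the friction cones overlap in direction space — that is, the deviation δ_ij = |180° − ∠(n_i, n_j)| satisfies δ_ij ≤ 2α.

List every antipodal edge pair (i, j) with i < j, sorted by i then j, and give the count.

count = 6; pairs: (0,1), (0,2), (0,3), (1,3), (1,4), (2,4)

α = atan 0.8 = 38.66°;  2α = 77.32°
n_0 = (-0.9974, -0.0721)
n_1 = (+0.3301, -0.9440)
n_2 = (+0.8744, -0.4851)
n_3 = (+0.6454, +0.7639)
n_4 = (-0.8053, +0.5929)
  (0,1): δ = 74.86°  ✓
  (0,2): δ = 33.16°  ✓
  (0,3): δ = 45.67°  ✓
  (0,4): δ = 139.50°  ·
  (1,2): δ = 138.29°  ·
  (1,3): δ = 59.46°  ✓
  (1,4): δ = 34.37°  ✓
  (2,3): δ = 101.17°  ·
  (2,4): δ = 7.34°  ✓
  (3,4): δ = 86.17°  ·
antipodal pairs: 6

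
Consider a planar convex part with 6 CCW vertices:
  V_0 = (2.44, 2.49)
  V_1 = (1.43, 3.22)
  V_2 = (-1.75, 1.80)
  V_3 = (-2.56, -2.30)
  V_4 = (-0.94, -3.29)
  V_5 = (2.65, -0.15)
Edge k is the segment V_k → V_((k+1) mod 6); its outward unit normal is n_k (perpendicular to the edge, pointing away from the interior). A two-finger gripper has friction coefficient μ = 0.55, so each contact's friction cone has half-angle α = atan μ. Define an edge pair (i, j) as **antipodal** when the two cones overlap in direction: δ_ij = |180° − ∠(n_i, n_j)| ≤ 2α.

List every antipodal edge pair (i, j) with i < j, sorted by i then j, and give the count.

α = atan 0.55 = 28.81°;  2α = 57.62°
n_0 = (+0.5858, +0.8105)
n_1 = (-0.4077, +0.9131)
n_2 = (-0.9810, +0.1938)
n_3 = (-0.5215, -0.8533)
n_4 = (+0.6584, -0.7527)
n_5 = (+0.9969, +0.0793)
  (0,1): δ = 120.08°  ·
  (0,2): δ = 65.32°  ·
  (0,3): δ = 4.43°  ✓
  (0,4): δ = 77.03°  ·
  (0,5): δ = 130.41°  ·
  (1,2): δ = 125.24°  ·
  (1,3): δ = 55.49°  ✓
  (1,4): δ = 17.11°  ✓
  (1,5): δ = 70.49°  ·
  (2,3): δ = 110.25°  ·
  (2,4): δ = 37.65°  ✓
  (2,5): δ = 15.72°  ✓
  (3,4): δ = 107.40°  ·
  (3,5): δ = 54.02°  ✓
  (4,5): δ = 126.63°  ·
antipodal pairs: 6

count = 6; pairs: (0,3), (1,3), (1,4), (2,4), (2,5), (3,5)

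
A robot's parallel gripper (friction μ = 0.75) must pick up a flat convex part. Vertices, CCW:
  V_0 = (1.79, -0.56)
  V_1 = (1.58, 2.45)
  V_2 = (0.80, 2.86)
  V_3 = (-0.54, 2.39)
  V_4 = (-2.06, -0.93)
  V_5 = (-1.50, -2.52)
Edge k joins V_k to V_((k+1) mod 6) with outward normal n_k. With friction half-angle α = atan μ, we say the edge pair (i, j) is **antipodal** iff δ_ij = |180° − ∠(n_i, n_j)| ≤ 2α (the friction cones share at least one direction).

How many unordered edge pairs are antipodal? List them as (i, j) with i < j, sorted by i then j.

count = 6; pairs: (0,3), (0,4), (1,4), (1,5), (2,5), (3,5)

α = atan 0.75 = 36.87°;  2α = 73.74°
n_0 = (+0.9976, +0.0696)
n_1 = (+0.4653, +0.8852)
n_2 = (-0.3310, +0.9436)
n_3 = (-0.9092, +0.4163)
n_4 = (-0.9432, -0.3322)
n_5 = (+0.5118, -0.8591)
  (0,1): δ = 121.72°  ·
  (0,2): δ = 74.66°  ·
  (0,3): δ = 28.59°  ✓
  (0,4): δ = 15.41°  ✓
  (0,5): δ = 116.79°  ·
  (1,2): δ = 132.94°  ·
  (1,3): δ = 86.87°  ·
  (1,4): δ = 42.87°  ✓
  (1,5): δ = 58.51°  ✓
  (2,3): δ = 133.93°  ·
  (2,4): δ = 89.93°  ·
  (2,5): δ = 11.46°  ✓
  (3,4): δ = 136.00°  ·
  (3,5): δ = 34.62°  ✓
  (4,5): δ = 78.62°  ·
antipodal pairs: 6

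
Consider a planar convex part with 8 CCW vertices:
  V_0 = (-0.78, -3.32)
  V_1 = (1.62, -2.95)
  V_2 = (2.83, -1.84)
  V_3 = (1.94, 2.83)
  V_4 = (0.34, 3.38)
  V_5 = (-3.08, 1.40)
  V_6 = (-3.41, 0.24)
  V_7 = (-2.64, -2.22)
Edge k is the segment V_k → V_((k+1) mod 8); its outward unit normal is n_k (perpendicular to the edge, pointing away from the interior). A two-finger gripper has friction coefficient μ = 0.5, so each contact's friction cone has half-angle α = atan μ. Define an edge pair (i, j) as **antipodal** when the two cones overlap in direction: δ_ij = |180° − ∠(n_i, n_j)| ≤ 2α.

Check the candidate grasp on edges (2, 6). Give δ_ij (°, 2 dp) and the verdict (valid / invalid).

α = atan 0.5 = 26.57°;  2α = 53.13°
edge 2: e_2 = (-0.89, +4.67);  n_2 = (+0.9823, +0.1872)
edge 6: e_6 = (+0.77, -2.46);  n_6 = (-0.9543, -0.2987)
∠(n_2, n_6) = 173.41°
δ = |180° − 173.41°| = 6.59°
6.59° ≤ 2α = 53.13°  →  valid

δ = 6.59°, valid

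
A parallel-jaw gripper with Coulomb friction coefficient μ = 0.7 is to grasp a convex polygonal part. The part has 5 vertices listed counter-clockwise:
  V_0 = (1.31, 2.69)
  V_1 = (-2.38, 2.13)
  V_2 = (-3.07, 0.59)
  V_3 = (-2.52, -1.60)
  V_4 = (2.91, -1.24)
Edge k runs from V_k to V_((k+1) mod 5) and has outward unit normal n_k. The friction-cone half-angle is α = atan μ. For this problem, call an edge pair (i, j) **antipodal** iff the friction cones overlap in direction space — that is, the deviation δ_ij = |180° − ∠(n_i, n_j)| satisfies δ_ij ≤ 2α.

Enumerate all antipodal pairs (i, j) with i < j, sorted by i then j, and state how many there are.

count = 4; pairs: (0,3), (1,3), (1,4), (2,4)

α = atan 0.7 = 34.99°;  2α = 69.98°
n_0 = (-0.1500, +0.9887)
n_1 = (-0.9126, +0.4089)
n_2 = (-0.9699, -0.2436)
n_3 = (+0.0662, -0.9978)
n_4 = (+0.9262, +0.3771)
  (0,1): δ = 122.76°  ·
  (0,2): δ = 84.53°  ·
  (0,3): δ = 4.84°  ✓
  (0,4): δ = 103.52°  ·
  (1,2): δ = 141.77°  ·
  (1,3): δ = 62.07°  ✓
  (1,4): δ = 46.29°  ✓
  (2,3): δ = 100.30°  ·
  (2,4): δ = 8.05°  ✓
  (3,4): δ = 71.64°  ·
antipodal pairs: 4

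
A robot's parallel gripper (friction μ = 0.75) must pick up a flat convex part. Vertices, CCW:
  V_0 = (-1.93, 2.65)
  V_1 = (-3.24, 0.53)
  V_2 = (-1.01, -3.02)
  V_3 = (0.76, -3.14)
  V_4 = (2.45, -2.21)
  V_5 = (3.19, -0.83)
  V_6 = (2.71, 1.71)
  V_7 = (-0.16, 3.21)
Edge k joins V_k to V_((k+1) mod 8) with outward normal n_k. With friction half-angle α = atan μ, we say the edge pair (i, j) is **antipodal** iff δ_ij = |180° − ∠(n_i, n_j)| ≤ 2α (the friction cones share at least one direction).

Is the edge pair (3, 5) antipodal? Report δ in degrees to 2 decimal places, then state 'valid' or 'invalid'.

α = atan 0.75 = 36.87°;  2α = 73.74°
edge 3: e_3 = (+1.69, +0.93);  n_3 = (+0.4821, -0.8761)
edge 5: e_5 = (-0.48, +2.54);  n_5 = (+0.9826, +0.1857)
∠(n_3, n_5) = 71.88°
δ = |180° − 71.88°| = 108.12°
108.12° > 2α = 73.74°  →  invalid

δ = 108.12°, invalid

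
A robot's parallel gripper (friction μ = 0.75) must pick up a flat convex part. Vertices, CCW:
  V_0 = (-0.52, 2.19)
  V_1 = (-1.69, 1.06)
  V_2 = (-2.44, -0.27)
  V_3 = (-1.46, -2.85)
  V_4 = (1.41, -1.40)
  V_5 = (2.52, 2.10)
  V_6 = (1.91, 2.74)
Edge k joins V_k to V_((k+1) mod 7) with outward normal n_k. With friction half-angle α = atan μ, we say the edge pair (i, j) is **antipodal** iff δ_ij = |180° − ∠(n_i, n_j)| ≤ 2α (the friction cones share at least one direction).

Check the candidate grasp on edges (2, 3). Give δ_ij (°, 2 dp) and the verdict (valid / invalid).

α = atan 0.75 = 36.87°;  2α = 73.74°
edge 2: e_2 = (+0.98, -2.58);  n_2 = (-0.9348, -0.3551)
edge 3: e_3 = (+2.87, +1.45);  n_3 = (+0.4509, -0.8926)
∠(n_2, n_3) = 96.01°
δ = |180° − 96.01°| = 83.99°
83.99° > 2α = 73.74°  →  invalid

δ = 83.99°, invalid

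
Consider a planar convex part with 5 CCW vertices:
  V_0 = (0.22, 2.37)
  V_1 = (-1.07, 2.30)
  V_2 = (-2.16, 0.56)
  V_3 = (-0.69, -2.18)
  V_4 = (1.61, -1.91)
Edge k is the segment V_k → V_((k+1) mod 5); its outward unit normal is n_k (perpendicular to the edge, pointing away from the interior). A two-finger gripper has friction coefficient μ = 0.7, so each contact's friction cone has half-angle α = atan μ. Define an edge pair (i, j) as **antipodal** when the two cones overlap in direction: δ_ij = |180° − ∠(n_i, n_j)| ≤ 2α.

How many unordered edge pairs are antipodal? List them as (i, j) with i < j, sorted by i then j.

count = 5; pairs: (0,2), (0,3), (1,3), (1,4), (2,4)

α = atan 0.7 = 34.99°;  2α = 69.98°
n_0 = (-0.0542, +0.9985)
n_1 = (-0.8475, +0.5309)
n_2 = (-0.8812, -0.4728)
n_3 = (+0.1166, -0.9932)
n_4 = (+0.9511, +0.3089)
  (0,1): δ = 125.17°  ·
  (0,2): δ = 64.89°  ✓
  (0,3): δ = 3.59°  ✓
  (0,4): δ = 104.89°  ·
  (1,2): δ = 119.72°  ·
  (1,3): δ = 51.24°  ✓
  (1,4): δ = 50.06°  ✓
  (2,3): δ = 111.52°  ·
  (2,4): δ = 10.22°  ✓
  (3,4): δ = 78.70°  ·
antipodal pairs: 5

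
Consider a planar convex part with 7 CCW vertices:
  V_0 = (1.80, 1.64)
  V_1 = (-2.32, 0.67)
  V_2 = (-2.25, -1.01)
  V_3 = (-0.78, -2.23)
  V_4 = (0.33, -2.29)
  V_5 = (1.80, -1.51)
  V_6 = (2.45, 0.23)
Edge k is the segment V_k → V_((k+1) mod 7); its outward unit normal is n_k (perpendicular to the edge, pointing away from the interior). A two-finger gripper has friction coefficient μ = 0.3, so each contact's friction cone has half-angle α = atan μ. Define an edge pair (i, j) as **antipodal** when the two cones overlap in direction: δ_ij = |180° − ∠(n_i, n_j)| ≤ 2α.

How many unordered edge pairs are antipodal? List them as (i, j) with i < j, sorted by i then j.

count = 5; pairs: (0,3), (0,4), (1,5), (1,6), (2,6)

α = atan 0.3 = 16.70°;  2α = 33.40°
n_0 = (-0.2292, +0.9734)
n_1 = (-0.9991, -0.0416)
n_2 = (-0.6386, -0.7695)
n_3 = (-0.0540, -0.9985)
n_4 = (+0.4687, -0.8833)
n_5 = (+0.9368, -0.3499)
n_6 = (+0.9081, +0.4186)
  (0,1): δ = 100.86°  ·
  (0,2): δ = 52.94°  ·
  (0,3): δ = 16.34°  ✓
  (0,4): δ = 14.70°  ✓
  (0,5): δ = 56.27°  ·
  (0,6): δ = 101.50°  ·
  (1,2): δ = 132.08°  ·
  (1,3): δ = 95.48°  ·
  (1,4): δ = 64.43°  ·
  (1,5): δ = 22.87°  ✓
  (1,6): δ = 22.36°  ✓
  (2,3): δ = 143.40°  ·
  (2,4): δ = 112.36°  ·
  (2,5): δ = 70.79°  ·
  (2,6): δ = 25.56°  ✓
  (3,4): δ = 148.95°  ·
  (3,5): δ = 107.39°  ·
  (3,6): δ = 62.16°  ·
  (4,5): δ = 138.43°  ·
  (4,6): δ = 93.20°  ·
  (5,6): δ = 134.77°  ·
antipodal pairs: 5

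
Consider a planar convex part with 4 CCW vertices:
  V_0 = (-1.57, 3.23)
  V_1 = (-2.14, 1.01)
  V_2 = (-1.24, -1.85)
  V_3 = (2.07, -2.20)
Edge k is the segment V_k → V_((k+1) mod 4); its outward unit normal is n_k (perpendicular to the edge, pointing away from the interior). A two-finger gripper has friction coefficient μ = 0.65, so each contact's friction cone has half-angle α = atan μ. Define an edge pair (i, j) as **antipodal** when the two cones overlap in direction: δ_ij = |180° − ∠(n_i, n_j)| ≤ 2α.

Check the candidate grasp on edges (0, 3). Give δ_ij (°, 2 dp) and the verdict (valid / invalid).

δ = 48.24°, valid

α = atan 0.65 = 33.02°;  2α = 66.05°
edge 0: e_0 = (-0.57, -2.22);  n_0 = (-0.9686, +0.2487)
edge 3: e_3 = (-3.64, +5.43);  n_3 = (+0.8306, +0.5568)
∠(n_0, n_3) = 131.76°
δ = |180° − 131.76°| = 48.24°
48.24° ≤ 2α = 66.05°  →  valid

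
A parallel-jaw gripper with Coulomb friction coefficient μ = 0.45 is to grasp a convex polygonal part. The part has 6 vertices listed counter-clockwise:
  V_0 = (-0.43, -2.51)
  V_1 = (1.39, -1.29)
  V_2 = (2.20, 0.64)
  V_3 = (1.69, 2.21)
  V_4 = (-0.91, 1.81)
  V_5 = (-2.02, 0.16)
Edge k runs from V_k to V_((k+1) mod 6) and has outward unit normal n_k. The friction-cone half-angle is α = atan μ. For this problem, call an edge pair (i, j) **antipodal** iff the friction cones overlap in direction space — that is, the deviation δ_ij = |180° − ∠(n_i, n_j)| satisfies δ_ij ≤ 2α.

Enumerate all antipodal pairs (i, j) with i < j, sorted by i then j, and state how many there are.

α = atan 0.45 = 24.23°;  2α = 48.46°
n_0 = (+0.5568, -0.8306)
n_1 = (+0.9221, -0.3870)
n_2 = (+0.9511, +0.3089)
n_3 = (-0.1521, +0.9884)
n_4 = (-0.8297, +0.5582)
n_5 = (-0.8592, -0.5117)
  (0,1): δ = 146.60°  ·
  (0,2): δ = 105.84°  ·
  (0,3): δ = 25.09°  ✓
  (0,4): δ = 22.24°  ✓
  (0,5): δ = 86.94°  ·
  (1,2): δ = 139.24°  ·
  (1,3): δ = 58.49°  ·
  (1,4): δ = 11.16°  ✓
  (1,5): δ = 53.54°  ·
  (2,3): δ = 99.25°  ·
  (2,4): δ = 51.93°  ·
  (2,5): δ = 12.78°  ✓
  (3,4): δ = 132.68°  ·
  (3,5): δ = 67.97°  ·
  (4,5): δ = 115.30°  ·
antipodal pairs: 4

count = 4; pairs: (0,3), (0,4), (1,4), (2,5)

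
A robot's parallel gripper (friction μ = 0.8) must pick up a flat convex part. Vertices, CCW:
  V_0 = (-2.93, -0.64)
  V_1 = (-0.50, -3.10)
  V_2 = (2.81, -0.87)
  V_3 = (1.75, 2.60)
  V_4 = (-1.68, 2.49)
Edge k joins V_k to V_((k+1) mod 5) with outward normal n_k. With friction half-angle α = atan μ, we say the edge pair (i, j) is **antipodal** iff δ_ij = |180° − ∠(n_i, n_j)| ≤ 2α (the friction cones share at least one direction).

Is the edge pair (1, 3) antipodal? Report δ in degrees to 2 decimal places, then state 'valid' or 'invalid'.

α = atan 0.8 = 38.66°;  2α = 77.32°
edge 1: e_1 = (+3.31, +2.23);  n_1 = (+0.5587, -0.8293)
edge 3: e_3 = (-3.43, -0.11);  n_3 = (-0.0321, +0.9995)
∠(n_1, n_3) = 147.87°
δ = |180° − 147.87°| = 32.13°
32.13° ≤ 2α = 77.32°  →  valid

δ = 32.13°, valid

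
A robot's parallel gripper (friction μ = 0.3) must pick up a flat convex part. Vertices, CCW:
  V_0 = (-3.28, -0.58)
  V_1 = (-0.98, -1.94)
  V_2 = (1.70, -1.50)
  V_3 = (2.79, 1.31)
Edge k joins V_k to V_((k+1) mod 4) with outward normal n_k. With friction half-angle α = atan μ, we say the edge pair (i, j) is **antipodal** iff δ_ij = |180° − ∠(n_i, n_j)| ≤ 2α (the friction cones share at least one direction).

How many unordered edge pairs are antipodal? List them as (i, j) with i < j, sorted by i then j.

count = 1; pairs: (1,3)

α = atan 0.3 = 16.70°;  2α = 33.40°
n_0 = (-0.5090, -0.8608)
n_1 = (+0.1620, -0.9868)
n_2 = (+0.9323, -0.3616)
n_3 = (-0.2973, +0.9548)
  (0,1): δ = 140.08°  ·
  (0,2): δ = 80.61°  ·
  (0,3): δ = 47.89°  ·
  (1,2): δ = 120.52°  ·
  (1,3): δ = 7.97°  ✓
  (2,3): δ = 51.50°  ·
antipodal pairs: 1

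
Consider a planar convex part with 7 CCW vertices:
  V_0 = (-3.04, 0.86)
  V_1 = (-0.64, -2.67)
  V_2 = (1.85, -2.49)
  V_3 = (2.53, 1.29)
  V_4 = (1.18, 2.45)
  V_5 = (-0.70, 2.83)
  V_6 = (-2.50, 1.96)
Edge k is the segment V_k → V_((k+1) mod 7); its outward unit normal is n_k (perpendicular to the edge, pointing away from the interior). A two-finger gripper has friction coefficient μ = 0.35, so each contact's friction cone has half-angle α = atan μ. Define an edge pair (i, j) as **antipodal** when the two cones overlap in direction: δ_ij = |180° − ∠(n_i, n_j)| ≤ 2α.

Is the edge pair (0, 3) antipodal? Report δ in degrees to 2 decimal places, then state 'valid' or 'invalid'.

δ = 15.12°, valid

α = atan 0.35 = 19.29°;  2α = 38.58°
edge 0: e_0 = (+2.40, -3.53);  n_0 = (-0.8270, -0.5622)
edge 3: e_3 = (-1.35, +1.16);  n_3 = (+0.6517, +0.7585)
∠(n_0, n_3) = 164.88°
δ = |180° − 164.88°| = 15.12°
15.12° ≤ 2α = 38.58°  →  valid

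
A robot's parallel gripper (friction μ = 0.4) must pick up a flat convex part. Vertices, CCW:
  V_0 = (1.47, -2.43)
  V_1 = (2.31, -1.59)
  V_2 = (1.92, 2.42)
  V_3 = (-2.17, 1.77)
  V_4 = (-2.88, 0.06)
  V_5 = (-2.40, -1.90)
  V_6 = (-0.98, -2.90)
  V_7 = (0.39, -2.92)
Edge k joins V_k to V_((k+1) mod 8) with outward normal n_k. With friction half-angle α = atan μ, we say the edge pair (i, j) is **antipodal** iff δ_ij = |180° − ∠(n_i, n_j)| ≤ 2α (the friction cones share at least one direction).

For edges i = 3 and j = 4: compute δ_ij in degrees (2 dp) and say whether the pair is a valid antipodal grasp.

α = atan 0.4 = 21.80°;  2α = 43.60°
edge 3: e_3 = (-0.71, -1.71);  n_3 = (-0.9236, +0.3835)
edge 4: e_4 = (+0.48, -1.96);  n_4 = (-0.9713, -0.2379)
∠(n_3, n_4) = 36.31°
δ = |180° − 36.31°| = 143.69°
143.69° > 2α = 43.60°  →  invalid

δ = 143.69°, invalid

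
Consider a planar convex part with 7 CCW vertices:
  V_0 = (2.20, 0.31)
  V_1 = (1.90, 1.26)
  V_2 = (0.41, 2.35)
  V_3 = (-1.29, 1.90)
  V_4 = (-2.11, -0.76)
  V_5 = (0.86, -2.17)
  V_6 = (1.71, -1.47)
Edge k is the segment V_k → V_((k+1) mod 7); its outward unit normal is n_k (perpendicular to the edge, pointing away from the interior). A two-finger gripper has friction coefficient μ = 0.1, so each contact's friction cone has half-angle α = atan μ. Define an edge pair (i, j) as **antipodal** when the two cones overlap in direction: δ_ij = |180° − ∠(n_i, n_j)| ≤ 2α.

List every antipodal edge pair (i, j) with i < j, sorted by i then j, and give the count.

α = atan 0.1 = 5.71°;  2α = 11.42°
n_0 = (+0.9536, +0.3011)
n_1 = (+0.5904, +0.8071)
n_2 = (-0.2559, +0.9667)
n_3 = (-0.9556, +0.2946)
n_4 = (-0.4289, -0.9034)
n_5 = (+0.6357, -0.7719)
n_6 = (+0.9641, -0.2654)
  (0,1): δ = 143.71°  ·
  (0,2): δ = 92.70°  ·
  (0,3): δ = 34.66°  ·
  (0,4): δ = 47.08°  ·
  (0,5): δ = 111.95°  ·
  (0,6): δ = 147.08°  ·
  (1,2): δ = 128.99°  ·
  (1,3): δ = 70.95°  ·
  (1,4): δ = 10.79°  ✓
  (1,5): δ = 75.66°  ·
  (1,6): δ = 110.80°  ·
  (2,3): δ = 121.96°  ·
  (2,4): δ = 40.22°  ·
  (2,5): δ = 24.65°  ·
  (2,6): δ = 59.78°  ·
  (3,4): δ = 98.26°  ·
  (3,5): δ = 33.39°  ·
  (3,6): δ = 1.74°  ✓
  (4,5): δ = 115.13°  ·
  (4,6): δ = 80.00°  ·
  (5,6): δ = 144.86°  ·
antipodal pairs: 2

count = 2; pairs: (1,4), (3,6)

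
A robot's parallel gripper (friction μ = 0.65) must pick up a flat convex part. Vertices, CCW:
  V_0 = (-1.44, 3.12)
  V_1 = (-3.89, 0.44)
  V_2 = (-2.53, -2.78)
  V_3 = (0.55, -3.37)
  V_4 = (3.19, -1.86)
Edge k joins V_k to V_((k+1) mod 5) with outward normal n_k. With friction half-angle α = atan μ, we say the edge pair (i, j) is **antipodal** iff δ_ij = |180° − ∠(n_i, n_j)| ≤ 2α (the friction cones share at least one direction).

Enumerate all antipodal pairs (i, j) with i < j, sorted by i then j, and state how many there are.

α = atan 0.65 = 33.02°;  2α = 66.05°
n_0 = (-0.7381, +0.6747)
n_1 = (-0.9212, -0.3891)
n_2 = (-0.1881, -0.9821)
n_3 = (+0.4965, -0.8680)
n_4 = (+0.7324, +0.6809)
  (0,1): δ = 114.67°  ·
  (0,2): δ = 58.41°  ✓
  (0,3): δ = 17.80°  ✓
  (0,4): δ = 85.35°  ·
  (1,2): δ = 123.74°  ·
  (1,3): δ = 83.13°  ·
  (1,4): δ = 20.02°  ✓
  (2,3): δ = 139.39°  ·
  (2,4): δ = 36.24°  ✓
  (3,4): δ = 76.85°  ·
antipodal pairs: 4

count = 4; pairs: (0,2), (0,3), (1,4), (2,4)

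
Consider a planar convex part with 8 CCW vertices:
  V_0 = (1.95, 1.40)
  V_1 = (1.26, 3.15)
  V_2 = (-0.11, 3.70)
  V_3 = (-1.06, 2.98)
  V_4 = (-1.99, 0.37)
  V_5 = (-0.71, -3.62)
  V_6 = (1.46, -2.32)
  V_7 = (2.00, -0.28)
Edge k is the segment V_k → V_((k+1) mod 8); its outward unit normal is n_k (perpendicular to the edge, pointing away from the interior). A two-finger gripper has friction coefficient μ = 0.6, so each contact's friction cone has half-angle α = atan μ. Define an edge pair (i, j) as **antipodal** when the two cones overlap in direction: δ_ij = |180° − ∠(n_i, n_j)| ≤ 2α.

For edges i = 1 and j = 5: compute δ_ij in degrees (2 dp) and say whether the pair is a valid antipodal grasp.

δ = 52.80°, valid

α = atan 0.6 = 30.96°;  2α = 61.93°
edge 1: e_1 = (-1.37, +0.55);  n_1 = (+0.3726, +0.9280)
edge 5: e_5 = (+2.17, +1.30);  n_5 = (+0.5139, -0.8578)
∠(n_1, n_5) = 127.20°
δ = |180° − 127.20°| = 52.80°
52.80° ≤ 2α = 61.93°  →  valid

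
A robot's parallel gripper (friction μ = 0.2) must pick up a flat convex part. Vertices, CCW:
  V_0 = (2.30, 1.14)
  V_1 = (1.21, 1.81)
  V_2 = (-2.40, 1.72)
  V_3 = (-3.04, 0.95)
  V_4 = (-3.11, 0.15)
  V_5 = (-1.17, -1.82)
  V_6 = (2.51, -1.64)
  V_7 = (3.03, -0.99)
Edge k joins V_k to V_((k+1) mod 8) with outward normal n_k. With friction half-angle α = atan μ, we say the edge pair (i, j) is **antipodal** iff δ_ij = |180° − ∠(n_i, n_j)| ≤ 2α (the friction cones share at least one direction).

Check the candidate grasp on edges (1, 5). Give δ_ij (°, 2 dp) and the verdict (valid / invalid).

δ = 1.37°, valid

α = atan 0.2 = 11.31°;  2α = 22.62°
edge 1: e_1 = (-3.61, -0.09);  n_1 = (-0.0249, +0.9997)
edge 5: e_5 = (+3.68, +0.18);  n_5 = (+0.0489, -0.9988)
∠(n_1, n_5) = 178.63°
δ = |180° − 178.63°| = 1.37°
1.37° ≤ 2α = 22.62°  →  valid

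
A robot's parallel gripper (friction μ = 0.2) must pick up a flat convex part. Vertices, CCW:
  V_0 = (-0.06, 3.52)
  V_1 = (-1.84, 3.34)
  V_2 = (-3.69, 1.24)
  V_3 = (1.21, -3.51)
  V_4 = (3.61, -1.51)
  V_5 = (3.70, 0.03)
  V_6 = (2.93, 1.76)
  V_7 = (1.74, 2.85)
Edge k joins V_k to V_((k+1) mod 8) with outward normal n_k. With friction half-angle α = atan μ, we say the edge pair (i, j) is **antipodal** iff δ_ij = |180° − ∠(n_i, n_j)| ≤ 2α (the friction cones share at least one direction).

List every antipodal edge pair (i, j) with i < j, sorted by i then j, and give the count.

α = atan 0.2 = 11.31°;  2α = 22.62°
n_0 = (-0.1006, +0.9949)
n_1 = (-0.7504, +0.6610)
n_2 = (-0.6960, -0.7180)
n_3 = (+0.6402, -0.7682)
n_4 = (+0.9983, -0.0583)
n_5 = (+0.9136, +0.4066)
n_6 = (+0.6754, +0.7374)
n_7 = (+0.3488, +0.9372)
  (0,1): δ = 137.15°  ·
  (0,2): δ = 49.88°  ·
  (0,3): δ = 34.03°  ·
  (0,4): δ = 80.88°  ·
  (0,5): δ = 108.22°  ·
  (0,6): δ = 131.74°  ·
  (0,7): δ = 153.81°  ·
  (1,2): δ = 92.73°  ·
  (1,3): δ = 8.82°  ✓
  (1,4): δ = 38.03°  ·
  (1,5): δ = 65.37°  ·
  (1,6): δ = 88.89°  ·
  (1,7): δ = 110.96°  ·
  (2,3): δ = 96.08°  ·
  (2,4): δ = 49.24°  ·
  (2,5): δ = 21.90°  ✓
  (2,6): δ = 1.62°  ✓
  (2,7): δ = 23.69°  ·
  (3,4): δ = 133.15°  ·
  (3,5): δ = 105.81°  ·
  (3,6): δ = 82.29°  ·
  (3,7): δ = 60.22°  ·
  (4,5): δ = 152.66°  ·
  (4,6): δ = 129.14°  ·
  (4,7): δ = 107.07°  ·
  (5,6): δ = 156.48°  ·
  (5,7): δ = 134.41°  ·
  (6,7): δ = 157.93°  ·
antipodal pairs: 3

count = 3; pairs: (1,3), (2,5), (2,6)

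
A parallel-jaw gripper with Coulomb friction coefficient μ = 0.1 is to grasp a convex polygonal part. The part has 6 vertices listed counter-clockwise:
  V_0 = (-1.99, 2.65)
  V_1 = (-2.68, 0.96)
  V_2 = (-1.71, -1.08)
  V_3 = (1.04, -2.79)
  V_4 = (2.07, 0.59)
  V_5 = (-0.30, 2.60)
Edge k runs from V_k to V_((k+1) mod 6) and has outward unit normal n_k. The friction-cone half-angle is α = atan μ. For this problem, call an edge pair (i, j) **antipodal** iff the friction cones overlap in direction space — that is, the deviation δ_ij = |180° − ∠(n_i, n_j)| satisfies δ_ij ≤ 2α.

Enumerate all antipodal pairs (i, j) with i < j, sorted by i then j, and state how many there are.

count = 2; pairs: (0,3), (2,4)

α = atan 0.1 = 5.71°;  2α = 11.42°
n_0 = (-0.9258, +0.3780)
n_1 = (-0.9031, -0.4294)
n_2 = (-0.5281, -0.8492)
n_3 = (+0.9566, -0.2915)
n_4 = (+0.6468, +0.7627)
n_5 = (+0.0296, +0.9996)
  (0,1): δ = 132.36°  ·
  (0,2): δ = 99.66°  ·
  (0,3): δ = 5.26°  ✓
  (0,4): δ = 71.91°  ·
  (0,5): δ = 110.51°  ·
  (1,2): δ = 147.30°  ·
  (1,3): δ = 42.38°  ·
  (1,4): δ = 24.27°  ·
  (1,5): δ = 62.87°  ·
  (2,3): δ = 75.07°  ·
  (2,4): δ = 8.43°  ✓
  (2,5): δ = 30.18°  ·
  (3,4): δ = 113.35°  ·
  (3,5): δ = 74.75°  ·
  (4,5): δ = 141.39°  ·
antipodal pairs: 2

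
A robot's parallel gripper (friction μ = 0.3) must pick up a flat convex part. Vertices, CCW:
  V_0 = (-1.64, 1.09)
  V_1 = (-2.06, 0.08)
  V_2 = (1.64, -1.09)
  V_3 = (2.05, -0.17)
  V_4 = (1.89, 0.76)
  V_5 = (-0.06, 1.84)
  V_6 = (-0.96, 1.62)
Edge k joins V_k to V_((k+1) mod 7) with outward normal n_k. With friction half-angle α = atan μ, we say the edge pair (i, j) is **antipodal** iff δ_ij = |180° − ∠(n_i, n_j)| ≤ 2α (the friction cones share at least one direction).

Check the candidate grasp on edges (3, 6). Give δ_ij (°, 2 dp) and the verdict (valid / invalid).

δ = 61.83°, invalid

α = atan 0.3 = 16.70°;  2α = 33.40°
edge 3: e_3 = (-0.16, +0.93);  n_3 = (+0.9855, +0.1696)
edge 6: e_6 = (-0.68, -0.53);  n_6 = (-0.6147, +0.7887)
∠(n_3, n_6) = 118.17°
δ = |180° − 118.17°| = 61.83°
61.83° > 2α = 33.40°  →  invalid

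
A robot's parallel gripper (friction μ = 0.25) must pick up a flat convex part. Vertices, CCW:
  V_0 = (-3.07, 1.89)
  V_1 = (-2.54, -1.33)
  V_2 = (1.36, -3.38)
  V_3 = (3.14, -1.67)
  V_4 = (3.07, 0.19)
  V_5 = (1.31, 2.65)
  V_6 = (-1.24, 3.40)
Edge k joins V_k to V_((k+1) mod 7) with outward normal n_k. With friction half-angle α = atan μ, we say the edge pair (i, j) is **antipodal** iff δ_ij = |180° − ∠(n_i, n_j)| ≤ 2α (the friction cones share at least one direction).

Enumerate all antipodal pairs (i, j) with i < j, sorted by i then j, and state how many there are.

count = 5; pairs: (0,3), (0,4), (1,4), (1,5), (2,6)

α = atan 0.25 = 14.04°;  2α = 28.07°
n_0 = (-0.9867, -0.1624)
n_1 = (-0.4653, -0.8852)
n_2 = (+0.6928, -0.7211)
n_3 = (+0.9993, +0.0376)
n_4 = (+0.8133, +0.5819)
n_5 = (+0.2822, +0.9594)
n_6 = (-0.6364, +0.7713)
  (0,1): δ = 127.08°  ·
  (0,2): δ = 55.50°  ·
  (0,3): δ = 7.19°  ✓
  (0,4): δ = 26.23°  ✓
  (0,5): δ = 64.26°  ·
  (0,6): δ = 120.18°  ·
  (1,2): δ = 108.42°  ·
  (1,3): δ = 60.12°  ·
  (1,4): δ = 26.69°  ✓
  (1,5): δ = 11.34°  ✓
  (1,6): δ = 67.26°  ·
  (2,3): δ = 131.70°  ·
  (2,4): δ = 98.27°  ·
  (2,5): δ = 60.24°  ·
  (2,6): δ = 4.32°  ✓
  (3,4): δ = 146.57°  ·
  (3,5): δ = 108.54°  ·
  (3,6): δ = 52.63°  ·
  (4,5): δ = 141.97°  ·
  (4,6): δ = 86.05°  ·
  (5,6): δ = 124.08°  ·
antipodal pairs: 5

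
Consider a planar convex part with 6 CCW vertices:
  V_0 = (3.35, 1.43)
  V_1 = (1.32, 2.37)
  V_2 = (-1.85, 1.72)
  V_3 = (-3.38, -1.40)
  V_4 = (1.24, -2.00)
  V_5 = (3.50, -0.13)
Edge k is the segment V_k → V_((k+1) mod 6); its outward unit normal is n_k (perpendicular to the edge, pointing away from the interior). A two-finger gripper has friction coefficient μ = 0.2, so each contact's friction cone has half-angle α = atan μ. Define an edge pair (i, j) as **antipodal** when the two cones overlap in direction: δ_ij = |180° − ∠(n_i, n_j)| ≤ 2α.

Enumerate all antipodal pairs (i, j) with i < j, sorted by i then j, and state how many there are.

count = 2; pairs: (0,3), (1,3)

α = atan 0.2 = 11.31°;  2α = 22.62°
n_0 = (+0.4202, +0.9074)
n_1 = (-0.2009, +0.9796)
n_2 = (-0.8979, +0.4403)
n_3 = (-0.1288, -0.9917)
n_4 = (+0.6375, -0.7705)
n_5 = (+0.9954, +0.0957)
  (0,1): δ = 143.57°  ·
  (0,2): δ = 91.28°  ·
  (0,3): δ = 17.45°  ✓
  (0,4): δ = 64.45°  ·
  (0,5): δ = 120.34°  ·
  (1,2): δ = 127.71°  ·
  (1,3): δ = 18.99°  ✓
  (1,4): δ = 28.02°  ·
  (1,5): δ = 83.90°  ·
  (2,3): δ = 71.28°  ·
  (2,4): δ = 24.27°  ·
  (2,5): δ = 31.61°  ·
  (3,4): δ = 132.99°  ·
  (3,5): δ = 77.11°  ·
  (4,5): δ = 124.11°  ·
antipodal pairs: 2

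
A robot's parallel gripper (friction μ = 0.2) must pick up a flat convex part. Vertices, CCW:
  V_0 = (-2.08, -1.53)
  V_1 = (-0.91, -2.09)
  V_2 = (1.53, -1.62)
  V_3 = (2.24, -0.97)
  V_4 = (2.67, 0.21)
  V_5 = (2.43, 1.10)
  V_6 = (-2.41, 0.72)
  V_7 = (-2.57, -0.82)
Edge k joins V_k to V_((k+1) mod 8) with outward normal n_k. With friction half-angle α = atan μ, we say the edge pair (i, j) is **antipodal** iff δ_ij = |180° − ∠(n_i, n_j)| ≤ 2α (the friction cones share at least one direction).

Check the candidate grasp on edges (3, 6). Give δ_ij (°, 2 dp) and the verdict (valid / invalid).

α = atan 0.2 = 11.31°;  2α = 22.62°
edge 3: e_3 = (+0.43, +1.18);  n_3 = (+0.9396, -0.3424)
edge 6: e_6 = (-0.16, -1.54);  n_6 = (-0.9946, +0.1033)
∠(n_3, n_6) = 165.91°
δ = |180° − 165.91°| = 14.09°
14.09° ≤ 2α = 22.62°  →  valid

δ = 14.09°, valid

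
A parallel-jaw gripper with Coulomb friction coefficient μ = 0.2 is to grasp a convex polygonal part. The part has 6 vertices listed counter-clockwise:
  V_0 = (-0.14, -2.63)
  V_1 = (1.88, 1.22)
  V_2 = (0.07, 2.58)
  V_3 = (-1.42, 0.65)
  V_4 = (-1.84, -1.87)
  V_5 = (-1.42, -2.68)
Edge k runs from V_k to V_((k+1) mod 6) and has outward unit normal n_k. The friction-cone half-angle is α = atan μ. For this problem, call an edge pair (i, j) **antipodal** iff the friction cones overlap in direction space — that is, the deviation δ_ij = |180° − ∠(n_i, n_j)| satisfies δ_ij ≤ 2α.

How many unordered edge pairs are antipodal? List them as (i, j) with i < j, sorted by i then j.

α = atan 0.2 = 11.31°;  2α = 22.62°
n_0 = (+0.8855, -0.4646)
n_1 = (+0.6007, +0.7995)
n_2 = (-0.7916, +0.6111)
n_3 = (-0.9864, +0.1644)
n_4 = (-0.8878, -0.4603)
n_5 = (+0.0390, -0.9992)
  (0,1): δ = 99.24°  ·
  (0,2): δ = 9.98°  ✓
  (0,3): δ = 18.22°  ✓
  (0,4): δ = 55.09°  ·
  (0,5): δ = 119.92°  ·
  (1,2): δ = 90.75°  ·
  (1,3): δ = 62.54°  ·
  (1,4): δ = 25.67°  ·
  (1,5): δ = 39.16°  ·
  (2,3): δ = 151.79°  ·
  (2,4): δ = 114.92°  ·
  (2,5): δ = 50.09°  ·
  (3,4): δ = 143.13°  ·
  (3,5): δ = 78.30°  ·
  (4,5): δ = 115.17°  ·
antipodal pairs: 2

count = 2; pairs: (0,2), (0,3)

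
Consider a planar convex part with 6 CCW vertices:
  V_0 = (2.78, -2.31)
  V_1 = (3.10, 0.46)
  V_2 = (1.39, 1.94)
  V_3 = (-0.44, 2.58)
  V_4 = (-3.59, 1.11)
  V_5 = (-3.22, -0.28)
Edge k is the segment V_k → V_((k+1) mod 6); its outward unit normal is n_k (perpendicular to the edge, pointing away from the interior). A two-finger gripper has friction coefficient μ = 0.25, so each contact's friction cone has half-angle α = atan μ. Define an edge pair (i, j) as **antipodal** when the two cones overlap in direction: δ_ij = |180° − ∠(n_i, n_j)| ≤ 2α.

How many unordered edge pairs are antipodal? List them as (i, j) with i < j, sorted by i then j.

count = 3; pairs: (0,4), (1,5), (2,5)

α = atan 0.25 = 14.04°;  2α = 28.07°
n_0 = (+0.9934, -0.1148)
n_1 = (+0.6544, +0.7561)
n_2 = (+0.3301, +0.9439)
n_3 = (-0.4229, +0.9062)
n_4 = (-0.9664, -0.2572)
n_5 = (-0.3205, -0.9473)
  (0,1): δ = 124.29°  ·
  (0,2): δ = 102.69°  ·
  (0,3): δ = 58.39°  ·
  (0,4): δ = 21.50°  ✓
  (0,5): δ = 77.90°  ·
  (1,2): δ = 158.40°  ·
  (1,3): δ = 114.11°  ·
  (1,4): δ = 34.22°  ·
  (1,5): δ = 22.18°  ✓
  (2,3): δ = 135.71°  ·
  (2,4): δ = 55.82°  ·
  (2,5): δ = 0.58°  ✓
  (3,4): δ = 100.11°  ·
  (3,5): δ = 43.71°  ·
  (4,5): δ = 123.60°  ·
antipodal pairs: 3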